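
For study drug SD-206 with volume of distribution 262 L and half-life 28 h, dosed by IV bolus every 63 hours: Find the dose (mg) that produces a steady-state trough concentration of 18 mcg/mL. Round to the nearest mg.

17717 mg

τ/t½ = 63/28 ≈ 2.25, so f = (1/2)^(63/28) ≈ 0.210224.
Cmin,ss = (D/Vd)·f/(1−f), so D = Cmin,ss·Vd·(1−f)/f.
D = 18 × 262 × (1−f)/f ≈ 18 × 262 × 3.75683 ≈ 17717.21 mg.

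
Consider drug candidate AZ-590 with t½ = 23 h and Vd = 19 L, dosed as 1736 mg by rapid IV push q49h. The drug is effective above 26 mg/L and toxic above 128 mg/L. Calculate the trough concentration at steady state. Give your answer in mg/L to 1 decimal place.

k = ln2/t½ = ln2/23 ≈ 0.030137 h⁻¹; fraction remaining f = e^(−kτ) = e^(−0.030137×49) ≈ 0.2284.
Each bolus raises the concentration by D/Vd = 1736/19 ≈ 91.368 mg/L.
Steady-state trough Cmin,ss = C₀·f/(1−f) ≈ 91.368 × 0.2284/0.7716 ≈ 27.046 mg/L.
Trough 27.0 mg/L vs MEC 26 mg/L: adequate.

27.0 mg/L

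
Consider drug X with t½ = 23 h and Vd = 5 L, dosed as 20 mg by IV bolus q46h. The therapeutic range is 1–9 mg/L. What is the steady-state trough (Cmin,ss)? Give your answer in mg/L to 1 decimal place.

τ = 46 h = 2 half-lives, so f = (1/2)^2 = 0.25.
At steady state, R = 1/(1 − 0.25) = 4/3.
Single-dose peak C₀ = D/Vd = 20/5 = 4 mg/L.
Steady-state peak Cmax,ss = C₀·R = 4 × 4/3 ≈ 5.333 mg/L.
Steady-state trough Cmin,ss = Cmax,ss·f ≈ 5.333 × 0.25 ≈ 1.333 mg/L.
Trough 1.3 mg/L vs MEC 1 mg/L: adequate.

1.3 mg/L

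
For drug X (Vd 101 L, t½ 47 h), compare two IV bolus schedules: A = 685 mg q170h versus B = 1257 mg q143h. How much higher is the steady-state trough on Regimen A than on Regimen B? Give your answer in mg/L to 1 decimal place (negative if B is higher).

-1.1 mg/L

Regimen A: f = (1/2)^(170/47) ≈ 0.0815; Cmin,ss = (685/101)·f/(1−f) ≈ 0.602 mg/L.
Regimen B: f = (1/2)^(143/47) ≈ 0.1214; Cmin,ss = (1257/101)·f/(1−f) ≈ 1.720 mg/L.
Difference ≈ 0.602 − 1.720 ≈ -1.118 mg/L.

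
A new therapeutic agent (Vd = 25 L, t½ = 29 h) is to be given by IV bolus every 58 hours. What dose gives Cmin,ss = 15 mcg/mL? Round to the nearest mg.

1125 mg

τ/t½ = 58/29 ≈ 2, so f = (1/2)^(58/29) ≈ 0.250000.
Cmin,ss = (D/Vd)·f/(1−f), so D = Cmin,ss·Vd·(1−f)/f.
D = 15 × 25 × (1−f)/f ≈ 15 × 25 × 3.00000 ≈ 1125.00 mg.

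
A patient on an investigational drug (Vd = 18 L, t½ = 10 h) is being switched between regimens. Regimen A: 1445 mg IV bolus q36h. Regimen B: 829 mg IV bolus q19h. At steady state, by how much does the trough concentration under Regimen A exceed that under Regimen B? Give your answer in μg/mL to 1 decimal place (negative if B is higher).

-9.6 μg/mL

Regimen A: f = (1/2)^(36/10) ≈ 0.0825; Cmin,ss = (1445/18)·f/(1−f) ≈ 7.218 μg/mL.
Regimen B: f = (1/2)^(19/10) ≈ 0.2679; Cmin,ss = (829/18)·f/(1−f) ≈ 16.853 μg/mL.
Difference ≈ 7.218 − 16.853 ≈ -9.635 μg/mL.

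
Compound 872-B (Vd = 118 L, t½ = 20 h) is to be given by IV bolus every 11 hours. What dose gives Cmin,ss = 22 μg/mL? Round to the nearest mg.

1205 mg

τ/t½ = 11/20 ≈ 0.55, so f = (1/2)^(11/20) ≈ 0.683020.
Cmin,ss = (D/Vd)·f/(1−f), so D = Cmin,ss·Vd·(1−f)/f.
D = 22 × 118 × (1−f)/f ≈ 22 × 118 × 0.46409 ≈ 1204.78 mg.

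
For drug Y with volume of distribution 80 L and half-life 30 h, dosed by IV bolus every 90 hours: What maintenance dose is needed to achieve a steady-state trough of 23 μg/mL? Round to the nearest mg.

τ/t½ = 90/30 ≈ 3, so f = (1/2)^(90/30) ≈ 0.125000.
Cmin,ss = (D/Vd)·f/(1−f), so D = Cmin,ss·Vd·(1−f)/f.
D = 23 × 80 × (1−f)/f ≈ 23 × 80 × 7.00000 ≈ 12880.00 mg.

12880 mg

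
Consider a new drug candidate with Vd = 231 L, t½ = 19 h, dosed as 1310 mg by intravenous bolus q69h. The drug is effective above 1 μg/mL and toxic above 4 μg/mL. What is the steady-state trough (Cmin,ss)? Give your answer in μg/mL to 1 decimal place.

k = ln2/t½ = ln2/19 ≈ 0.036481 h⁻¹; fraction remaining f = e^(−kτ) = e^(−0.036481×69) ≈ 0.0807.
At steady state, accumulation factor R = 1/(1 − e^(−kτ)) ≈ 1.0878.
Single-dose peak C₀ = D/Vd = 1310/231 ≈ 5.671 μg/mL.
Cmax,ss = C₀/(1 − f) ≈ 5.671/0.9193 ≈ 6.169 μg/mL.
Steady-state trough Cmin,ss = Cmax,ss·f ≈ 6.169 × 0.0807 ≈ 0.498 μg/mL.
Trough 0.5 μg/mL vs MEC 1 μg/mL: subtherapeutic.

0.5 μg/mL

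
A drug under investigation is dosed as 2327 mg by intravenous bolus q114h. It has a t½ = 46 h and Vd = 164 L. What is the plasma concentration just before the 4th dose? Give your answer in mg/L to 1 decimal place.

f = (1/2)^(τ/t½) = (1/2)^(114/46) ≈ 0.1795.
C₀ = D/Vd = 2327/164 ≈ 14.189 mg/L.
Before the 4th dose, 3 doses have been given. Superposition: Cmin = C₀·(f + f² + … + f^3).
≈ 14.189 × (0.1795 + 0.0322 + 0.0058) ≈ 14.189 × 0.2175 ≈ 3.086 mg/L.

3.1 mg/L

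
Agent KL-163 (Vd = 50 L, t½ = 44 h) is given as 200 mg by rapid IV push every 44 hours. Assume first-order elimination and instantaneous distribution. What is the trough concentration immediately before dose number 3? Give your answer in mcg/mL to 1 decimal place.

3.0 mcg/mL

f = (1/2)^(τ/t½) = (1/2)^(44/44) ≈ 0.5000.
C₀ = D/Vd = 200/50 ≈ 4.000 mcg/mL.
Before the 3rd dose, 2 doses have been given. Superposition: Cmin = C₀·(f + f²).
≈ 4.000 × (0.5000 + 0.2500) ≈ 4.000 × 0.7500 ≈ 3.000 mcg/mL.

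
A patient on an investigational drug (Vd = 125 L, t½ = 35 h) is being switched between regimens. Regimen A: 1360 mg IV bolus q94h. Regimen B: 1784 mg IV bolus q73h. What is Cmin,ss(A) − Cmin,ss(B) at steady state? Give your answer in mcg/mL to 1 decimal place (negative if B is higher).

Regimen A: f = (1/2)^(94/35) ≈ 0.1554; Cmin,ss = (1360/125)·f/(1−f) ≈ 2.002 mcg/mL.
Regimen B: f = (1/2)^(73/35) ≈ 0.2356; Cmin,ss = (1784/125)·f/(1−f) ≈ 4.399 mcg/mL.
Difference ≈ 2.002 − 4.399 ≈ -2.397 mcg/mL.

-2.4 mcg/mL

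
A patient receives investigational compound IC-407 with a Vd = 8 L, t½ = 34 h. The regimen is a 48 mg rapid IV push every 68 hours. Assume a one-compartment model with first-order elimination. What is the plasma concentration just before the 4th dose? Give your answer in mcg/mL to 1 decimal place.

2.0 mcg/mL

f = (1/2)^(τ/t½) = (1/2)^(68/34) ≈ 0.2500.
C₀ = D/Vd = 48/8 ≈ 6.000 mcg/mL.
Before the 4th dose, 3 doses have been given. Superposition: Cmin = C₀·(f + f² + … + f^3).
≈ 6.000 × (0.2500 + 0.0625 + 0.0156) ≈ 6.000 × 0.3281 ≈ 1.969 mcg/mL.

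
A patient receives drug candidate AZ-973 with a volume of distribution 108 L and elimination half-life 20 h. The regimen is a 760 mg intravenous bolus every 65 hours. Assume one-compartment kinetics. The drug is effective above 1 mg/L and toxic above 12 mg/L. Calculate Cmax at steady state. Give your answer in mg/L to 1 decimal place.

k = ln2/t½ = ln2/20 ≈ 0.034657 h⁻¹; fraction remaining f = e^(−kτ) = e^(−0.034657×65) ≈ 0.1051.
At steady state, accumulation factor R = 1/(1 − e^(−kτ)) ≈ 1.1174.
Each bolus raises the concentration by D/Vd = 760/108 ≈ 7.037 mg/L.
Cmax,ss = C₀/(1 − f) ≈ 7.037/0.8949 ≈ 7.863 mg/L.
Peak 7.9 mg/L vs MTC 12 mg/L: below toxic threshold.

7.9 mg/L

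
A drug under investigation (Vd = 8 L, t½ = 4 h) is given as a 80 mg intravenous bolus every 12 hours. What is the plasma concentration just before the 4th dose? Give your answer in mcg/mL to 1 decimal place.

1.4 mcg/mL

f = (1/2)^(τ/t½) = (1/2)^(12/4) ≈ 0.1250.
C₀ = D/Vd = 80/8 ≈ 10.000 mcg/mL.
Before the 4th dose, 3 doses have been given. Superposition: Cmin = C₀·(f + f² + … + f^3).
≈ 10.000 × (0.1250 + 0.0156 + 0.0020) ≈ 10.000 × 0.1426 ≈ 1.426 mcg/mL.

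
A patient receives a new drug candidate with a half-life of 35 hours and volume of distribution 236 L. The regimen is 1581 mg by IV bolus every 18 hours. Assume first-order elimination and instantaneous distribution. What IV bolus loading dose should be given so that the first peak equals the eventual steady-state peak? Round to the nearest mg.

f = (1/2)^(18/35) ≈ 0.700139; accumulation ratio R = 1/(1−f) ≈ 3.33488.
Loading dose to hit Cmax,ss on first dose: D_load = D_maint·R ≈ 1581 × 3.33488 ≈ 5272.45 mg.

5272 mg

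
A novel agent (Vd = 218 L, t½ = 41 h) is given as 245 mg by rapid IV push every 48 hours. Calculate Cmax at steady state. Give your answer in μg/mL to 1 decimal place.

τ/t½ = 48/41 ≈ 1.1707, so fraction remaining f = (1/2)^(48/41) ≈ 0.4442.
At steady state, accumulation factor R = 1/(1 − e^(−kτ)) ≈ 1.7992.
Single-dose peak C₀ = D/Vd = 245/218 ≈ 1.124 μg/mL.
Steady-state peak Cmax,ss = C₀·R ≈ 1.124 × 1.7992 ≈ 2.022 μg/mL.

2.0 μg/mL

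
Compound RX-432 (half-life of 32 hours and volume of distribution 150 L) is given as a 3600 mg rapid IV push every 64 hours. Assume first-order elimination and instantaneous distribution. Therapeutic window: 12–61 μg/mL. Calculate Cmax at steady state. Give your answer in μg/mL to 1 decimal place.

32.0 μg/mL

The dosing interval is 2 half-lives, so f = 2^(−2) = 0.25.
Accumulation ratio R = 1/(1 − f) = 1/0.75 = 4/3.
Single-dose peak C₀ = D/Vd = 3600/150 = 24 μg/mL.
Steady-state peak Cmax,ss = C₀·R = 24 × 4/3 ≈ 32.000 μg/mL.
Peak 32.0 μg/mL vs MTC 61 μg/mL: below toxic threshold.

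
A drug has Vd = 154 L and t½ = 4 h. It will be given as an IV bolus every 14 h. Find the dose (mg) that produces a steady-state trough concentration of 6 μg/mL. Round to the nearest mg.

τ/t½ = 14/4 ≈ 3.5, so f = (1/2)^(14/4) ≈ 0.088388.
Cmin,ss = (D/Vd)·f/(1−f), so D = Cmin,ss·Vd·(1−f)/f.
D = 6 × 154 × (1−f)/f ≈ 6 × 154 × 10.31375 ≈ 9529.91 mg.

9530 mg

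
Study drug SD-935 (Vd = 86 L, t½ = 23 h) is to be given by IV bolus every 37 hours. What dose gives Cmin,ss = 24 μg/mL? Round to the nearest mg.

4231 mg

τ/t½ = 37/23 ≈ 1.6087, so f = (1/2)^(37/23) ≈ 0.327895.
Cmin,ss = (D/Vd)·f/(1−f), so D = Cmin,ss·Vd·(1−f)/f.
D = 24 × 86 × (1−f)/f ≈ 24 × 86 × 2.04976 ≈ 4230.70 mg.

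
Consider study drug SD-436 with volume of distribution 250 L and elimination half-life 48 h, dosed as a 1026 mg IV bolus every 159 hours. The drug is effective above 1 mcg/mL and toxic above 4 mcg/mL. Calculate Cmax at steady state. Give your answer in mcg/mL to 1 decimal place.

4.6 mcg/mL

Over one 159-h interval, 159/48 ≈ 3.3125 half-lives elapse, leaving f ≈ 0.1007 of each dose.
At steady state, accumulation factor R = 1/(1 − e^(−kτ)) ≈ 1.1120.
Single-dose peak C₀ = D/Vd = 1026/250 ≈ 4.104 mcg/mL.
Steady-state peak Cmax,ss = C₀·R ≈ 4.104 × 1.1120 ≈ 4.564 mcg/mL.
Peak 4.6 mcg/mL vs MTC 4 mcg/mL: exceeds toxic threshold.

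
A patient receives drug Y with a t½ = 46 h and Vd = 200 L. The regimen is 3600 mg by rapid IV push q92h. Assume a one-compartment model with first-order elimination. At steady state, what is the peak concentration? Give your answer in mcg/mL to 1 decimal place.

24.0 mcg/mL

The dosing interval is 2 half-lives, so f = 2^(−2) = 0.25.
At steady state, R = 1/(1 − 0.25) = 4/3.
Single-dose peak C₀ = D/Vd = 3600/200 = 18 mcg/mL.
Steady-state peak Cmax,ss = C₀·R = 18 × 4/3 ≈ 24.000 mcg/mL.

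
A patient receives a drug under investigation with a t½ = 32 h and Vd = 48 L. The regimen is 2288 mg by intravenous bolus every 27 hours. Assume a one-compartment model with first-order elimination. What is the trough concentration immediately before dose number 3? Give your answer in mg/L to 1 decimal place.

41.4 mg/L

f = (1/2)^(τ/t½) = (1/2)^(27/32) ≈ 0.5572.
C₀ = D/Vd = 2288/48 ≈ 47.667 mg/L.
Before the 3rd dose, 2 doses have been given. Superposition: Cmin = C₀·(f + f²).
≈ 47.667 × (0.5572 + 0.3105) ≈ 47.667 × 0.8677 ≈ 41.361 mg/L.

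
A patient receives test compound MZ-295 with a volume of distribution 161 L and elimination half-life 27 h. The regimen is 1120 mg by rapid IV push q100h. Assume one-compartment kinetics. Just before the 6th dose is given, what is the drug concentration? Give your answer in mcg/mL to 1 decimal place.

f = (1/2)^(τ/t½) = (1/2)^(100/27) ≈ 0.0767.
C₀ = D/Vd = 1120/161 ≈ 6.957 mcg/mL.
Before the 6th dose, 5 doses have been given. Superposition: Cmin = C₀·(f + f² + … + f^5).
≈ 6.957 × (0.0767 + 0.0059 + 0.0005 + 0.0000 + 0.0000) ≈ 6.957 × 0.0831 ≈ 0.578 mcg/mL.

0.6 mcg/mL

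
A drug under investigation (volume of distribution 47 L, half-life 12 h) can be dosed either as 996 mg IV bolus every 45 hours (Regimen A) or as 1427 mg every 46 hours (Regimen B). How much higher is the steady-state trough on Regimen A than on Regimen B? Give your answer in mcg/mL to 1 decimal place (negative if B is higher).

Regimen A: f = (1/2)^(45/12) ≈ 0.0743; Cmin,ss = (996/47)·f/(1−f) ≈ 1.701 mcg/mL.
Regimen B: f = (1/2)^(46/12) ≈ 0.0702; Cmin,ss = (1427/47)·f/(1−f) ≈ 2.292 mcg/mL.
Difference ≈ 1.701 − 2.292 ≈ -0.591 mcg/mL.

-0.6 mcg/mL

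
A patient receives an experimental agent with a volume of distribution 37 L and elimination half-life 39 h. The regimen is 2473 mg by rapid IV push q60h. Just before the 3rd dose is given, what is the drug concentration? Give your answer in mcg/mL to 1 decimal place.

f = (1/2)^(τ/t½) = (1/2)^(60/39) ≈ 0.3443.
C₀ = D/Vd = 2473/37 ≈ 66.838 mcg/mL.
Before the 3rd dose, 2 doses have been given. Superposition: Cmin = C₀·(f + f²).
≈ 66.838 × (0.3443 + 0.1185) ≈ 66.838 × 0.4628 ≈ 30.933 mcg/mL.

30.9 mcg/mL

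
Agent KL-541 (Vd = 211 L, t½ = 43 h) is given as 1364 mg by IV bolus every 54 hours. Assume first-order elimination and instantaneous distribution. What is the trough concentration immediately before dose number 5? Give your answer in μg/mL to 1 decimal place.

4.5 μg/mL

f = (1/2)^(τ/t½) = (1/2)^(54/43) ≈ 0.4188.
C₀ = D/Vd = 1364/211 ≈ 6.464 μg/mL.
Before the 5th dose, 4 doses have been given. Superposition: Cmin = C₀·(f + f² + … + f^4).
≈ 6.464 × (0.4188 + 0.1754 + 0.0735 + 0.0308) ≈ 6.464 × 0.6985 ≈ 4.515 μg/mL.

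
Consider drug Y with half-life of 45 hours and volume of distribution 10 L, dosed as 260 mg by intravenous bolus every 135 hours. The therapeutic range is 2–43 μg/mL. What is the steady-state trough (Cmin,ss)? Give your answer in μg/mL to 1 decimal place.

τ = 135 h = 3 half-lives, so f = (1/2)^3 = 0.125.
Accumulation ratio R = 1/(1 − f) = 1/0.875 = 8/7.
Single-dose peak C₀ = D/Vd = 260/10 = 26 μg/mL.
Steady-state peak Cmax,ss = C₀·R = 26 × 8/7 ≈ 29.714 μg/mL.
Steady-state trough Cmin,ss = Cmax,ss·f ≈ 29.714 × 0.125 ≈ 3.714 μg/mL.
Trough 3.7 μg/mL vs MEC 2 μg/mL: adequate.

3.7 μg/mL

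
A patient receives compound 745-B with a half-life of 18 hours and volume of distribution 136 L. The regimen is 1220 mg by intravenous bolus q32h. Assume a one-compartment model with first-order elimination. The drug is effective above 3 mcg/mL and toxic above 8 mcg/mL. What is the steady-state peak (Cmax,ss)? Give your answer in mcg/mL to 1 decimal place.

12.7 mcg/mL

τ/t½ = 32/18 ≈ 1.7778, so fraction remaining f = (1/2)^(32/18) ≈ 0.2916.
At steady state, accumulation factor R = 1/(1 − e^(−kτ)) ≈ 1.4116.
Each bolus raises the concentration by D/Vd = 1220/136 ≈ 8.971 mcg/mL.
Steady-state peak Cmax,ss = C₀·R ≈ 8.971 × 1.4116 ≈ 12.663 mcg/mL.
Peak 12.7 mcg/mL vs MTC 8 mcg/mL: exceeds toxic threshold.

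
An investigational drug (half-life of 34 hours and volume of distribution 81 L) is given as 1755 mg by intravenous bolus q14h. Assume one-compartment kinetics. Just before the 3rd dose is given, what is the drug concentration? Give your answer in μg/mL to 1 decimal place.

28.5 μg/mL

f = (1/2)^(τ/t½) = (1/2)^(14/34) ≈ 0.7517.
C₀ = D/Vd = 1755/81 ≈ 21.667 μg/mL.
Before the 3rd dose, 2 doses have been given. Superposition: Cmin = C₀·(f + f²).
≈ 21.667 × (0.7517 + 0.5651) ≈ 21.667 × 1.3168 ≈ 28.531 μg/mL.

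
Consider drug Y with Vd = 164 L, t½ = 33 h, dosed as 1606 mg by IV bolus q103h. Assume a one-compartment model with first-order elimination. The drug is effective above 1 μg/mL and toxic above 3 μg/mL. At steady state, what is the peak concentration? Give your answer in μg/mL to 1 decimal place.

τ/t½ = 103/33 ≈ 3.1212, so fraction remaining f = (1/2)^(103/33) ≈ 0.1149.
Accumulation ratio R = 1/(1 − f) ≈ 1/0.8851 ≈ 1.1298.
Single-dose peak C₀ = D/Vd = 1606/164 ≈ 9.793 μg/mL.
Cmax,ss = C₀/(1 − f) ≈ 9.793/0.8851 ≈ 11.064 μg/mL.
Peak 11.1 μg/mL vs MTC 3 μg/mL: exceeds toxic threshold.

11.1 μg/mL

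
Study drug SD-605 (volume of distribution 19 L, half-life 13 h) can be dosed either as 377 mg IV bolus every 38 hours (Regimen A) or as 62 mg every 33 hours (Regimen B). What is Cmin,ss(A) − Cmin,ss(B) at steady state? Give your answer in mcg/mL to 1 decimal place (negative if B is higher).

Regimen A: f = (1/2)^(38/13) ≈ 0.1318; Cmin,ss = (377/19)·f/(1−f) ≈ 3.012 mcg/mL.
Regimen B: f = (1/2)^(33/13) ≈ 0.1721; Cmin,ss = (62/19)·f/(1−f) ≈ 0.678 mcg/mL.
Difference ≈ 3.012 − 0.678 ≈ 2.334 mcg/mL.

2.3 mcg/mL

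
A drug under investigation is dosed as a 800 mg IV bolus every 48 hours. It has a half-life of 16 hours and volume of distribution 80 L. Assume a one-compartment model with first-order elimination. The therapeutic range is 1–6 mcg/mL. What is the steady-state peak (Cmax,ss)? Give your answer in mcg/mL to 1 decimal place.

11.4 mcg/mL

The dosing interval is 3 half-lives, so f = 2^(−3) = 0.125.
Accumulation ratio R = 1/(1 − f) = 1/0.875 = 8/7.
Single-dose peak C₀ = D/Vd = 800/80 = 10 mcg/mL.
Steady-state peak Cmax,ss = C₀·R = 10 × 8/7 ≈ 11.429 mcg/mL.
Peak 11.4 mcg/mL vs MTC 6 mcg/mL: exceeds toxic threshold.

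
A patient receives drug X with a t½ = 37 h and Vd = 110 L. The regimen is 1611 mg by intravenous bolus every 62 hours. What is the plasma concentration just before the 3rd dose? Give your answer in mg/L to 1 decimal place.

6.0 mg/L

f = (1/2)^(τ/t½) = (1/2)^(62/37) ≈ 0.3130.
C₀ = D/Vd = 1611/110 ≈ 14.645 mg/L.
Before the 3rd dose, 2 doses have been given. Superposition: Cmin = C₀·(f + f²).
≈ 14.645 × (0.3130 + 0.0980) ≈ 14.645 × 0.4110 ≈ 6.019 mg/L.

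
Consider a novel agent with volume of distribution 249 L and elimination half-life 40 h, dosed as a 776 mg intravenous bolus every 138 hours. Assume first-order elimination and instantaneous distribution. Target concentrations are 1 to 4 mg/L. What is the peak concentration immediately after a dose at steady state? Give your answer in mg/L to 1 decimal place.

3.4 mg/L

k = ln2/t½ = ln2/40 ≈ 0.017329 h⁻¹; fraction remaining f = e^(−kτ) = e^(−0.017329×138) ≈ 0.0915.
At steady state, accumulation factor R = 1/(1 − e^(−kτ)) ≈ 1.1007.
Each bolus raises the concentration by D/Vd = 776/249 ≈ 3.116 mg/L.
Steady-state peak Cmax,ss = C₀·R ≈ 3.116 × 1.1007 ≈ 3.430 mg/L.
Peak 3.4 mg/L vs MTC 4 mg/L: below toxic threshold.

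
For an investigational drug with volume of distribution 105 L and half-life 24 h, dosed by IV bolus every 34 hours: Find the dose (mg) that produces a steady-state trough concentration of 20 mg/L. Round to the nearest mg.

3506 mg

τ/t½ = 34/24 ≈ 1.4167, so f = (1/2)^(34/24) ≈ 0.374577.
Cmin,ss = (D/Vd)·f/(1−f), so D = Cmin,ss·Vd·(1−f)/f.
D = 20 × 105 × (1−f)/f ≈ 20 × 105 × 1.66968 ≈ 3506.33 mg.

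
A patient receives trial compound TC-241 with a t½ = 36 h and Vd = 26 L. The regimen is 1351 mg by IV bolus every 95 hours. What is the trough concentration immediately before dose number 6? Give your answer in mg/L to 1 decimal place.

f = (1/2)^(τ/t½) = (1/2)^(95/36) ≈ 0.1606.
C₀ = D/Vd = 1351/26 ≈ 51.962 mg/L.
Before the 6th dose, 5 doses have been given. Superposition: Cmin = C₀·(f + f² + … + f^5).
≈ 51.962 × (0.1606 + 0.0258 + 0.0041 + 0.0007 + 0.0001) ≈ 51.962 × 0.1913 ≈ 9.940 mg/L.

9.9 mg/L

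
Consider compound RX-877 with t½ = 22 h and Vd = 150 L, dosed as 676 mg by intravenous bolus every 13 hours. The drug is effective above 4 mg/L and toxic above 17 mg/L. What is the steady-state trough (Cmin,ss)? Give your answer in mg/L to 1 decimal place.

8.9 mg/L

τ/t½ = 13/22 ≈ 0.59091, so fraction remaining f = (1/2)^(13/22) ≈ 0.6639.
Each bolus raises the concentration by D/Vd = 676/150 ≈ 4.507 mg/L.
Steady-state trough Cmin,ss = C₀·f/(1−f) ≈ 4.507 × 0.6639/0.3361 ≈ 8.903 mg/L.
Trough 8.9 mg/L vs MEC 4 mg/L: adequate.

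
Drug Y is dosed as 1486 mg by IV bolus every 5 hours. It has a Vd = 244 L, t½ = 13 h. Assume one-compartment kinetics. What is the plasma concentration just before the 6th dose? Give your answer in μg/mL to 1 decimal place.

14.7 μg/mL

f = (1/2)^(τ/t½) = (1/2)^(5/13) ≈ 0.7660.
C₀ = D/Vd = 1486/244 ≈ 6.090 μg/mL.
Before the 6th dose, 5 doses have been given. Superposition: Cmin = C₀·(f + f² + … + f^5).
≈ 6.090 × (0.7660 + 0.5868 + 0.4495 + 0.3443 + 0.2637) ≈ 6.090 × 2.4103 ≈ 14.679 μg/mL.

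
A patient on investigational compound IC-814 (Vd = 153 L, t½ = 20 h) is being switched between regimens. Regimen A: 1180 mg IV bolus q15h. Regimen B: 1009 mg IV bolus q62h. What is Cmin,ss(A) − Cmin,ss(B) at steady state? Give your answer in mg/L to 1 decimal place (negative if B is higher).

Regimen A: f = (1/2)^(15/20) ≈ 0.5946; Cmin,ss = (1180/153)·f/(1−f) ≈ 11.312 mg/L.
Regimen B: f = (1/2)^(62/20) ≈ 0.1166; Cmin,ss = (1009/153)·f/(1−f) ≈ 0.870 mg/L.
Difference ≈ 11.312 − 0.870 ≈ 10.442 mg/L.

10.4 mg/L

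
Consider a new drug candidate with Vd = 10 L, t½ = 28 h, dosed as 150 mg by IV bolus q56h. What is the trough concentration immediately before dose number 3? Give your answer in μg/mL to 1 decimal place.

f = (1/2)^(τ/t½) = (1/2)^(56/28) ≈ 0.2500.
C₀ = D/Vd = 150/10 ≈ 15.000 μg/mL.
Before the 3rd dose, 2 doses have been given. Superposition: Cmin = C₀·(f + f²).
≈ 15.000 × (0.2500 + 0.0625) ≈ 15.000 × 0.3125 ≈ 4.688 μg/mL.

4.7 μg/mL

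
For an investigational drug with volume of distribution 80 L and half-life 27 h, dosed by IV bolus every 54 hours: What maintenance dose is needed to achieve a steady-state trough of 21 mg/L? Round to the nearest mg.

τ/t½ = 54/27 ≈ 2, so f = (1/2)^(54/27) ≈ 0.250000.
Cmin,ss = (D/Vd)·f/(1−f), so D = Cmin,ss·Vd·(1−f)/f.
D = 21 × 80 × (1−f)/f ≈ 21 × 80 × 3.00000 ≈ 5040.00 mg.

5040 mg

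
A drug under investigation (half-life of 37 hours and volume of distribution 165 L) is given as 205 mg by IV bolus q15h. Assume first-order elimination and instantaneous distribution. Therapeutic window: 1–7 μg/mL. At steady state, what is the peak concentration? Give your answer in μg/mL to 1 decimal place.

τ/t½ = 15/37 ≈ 0.40541, so fraction remaining f = (1/2)^(15/37) ≈ 0.7550.
At steady state, accumulation factor R = 1/(1 − e^(−kτ)) ≈ 4.0816.
Each bolus raises the concentration by D/Vd = 205/165 ≈ 1.242 μg/mL.
Steady-state peak Cmax,ss = C₀·R ≈ 1.242 × 4.0816 ≈ 5.069 μg/mL.
Peak 5.1 μg/mL vs MTC 7 μg/mL: below toxic threshold.

5.1 μg/mL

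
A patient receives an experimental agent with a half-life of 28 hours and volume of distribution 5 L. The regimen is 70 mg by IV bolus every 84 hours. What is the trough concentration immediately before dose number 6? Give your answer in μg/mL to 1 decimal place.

2.0 μg/mL

f = (1/2)^(τ/t½) = (1/2)^(84/28) ≈ 0.1250.
C₀ = D/Vd = 70/5 ≈ 14.000 μg/mL.
Before the 6th dose, 5 doses have been given. Superposition: Cmin = C₀·(f + f² + … + f^5).
≈ 14.000 × (0.1250 + 0.0156 + 0.0020 + 0.0002 + 0.0000) ≈ 14.000 × 0.1428 ≈ 1.999 μg/mL.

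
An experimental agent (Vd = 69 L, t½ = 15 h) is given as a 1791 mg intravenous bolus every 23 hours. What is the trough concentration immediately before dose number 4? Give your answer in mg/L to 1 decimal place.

13.1 mg/L

f = (1/2)^(τ/t½) = (1/2)^(23/15) ≈ 0.3455.
C₀ = D/Vd = 1791/69 ≈ 25.957 mg/L.
Before the 4th dose, 3 doses have been given. Superposition: Cmin = C₀·(f + f² + … + f^3).
≈ 25.957 × (0.3455 + 0.1194 + 0.0412) ≈ 25.957 × 0.5061 ≈ 13.137 mg/L.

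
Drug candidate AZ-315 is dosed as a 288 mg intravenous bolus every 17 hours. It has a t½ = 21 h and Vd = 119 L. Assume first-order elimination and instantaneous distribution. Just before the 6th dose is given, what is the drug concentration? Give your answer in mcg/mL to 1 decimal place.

3.0 mcg/mL

f = (1/2)^(τ/t½) = (1/2)^(17/21) ≈ 0.5706.
C₀ = D/Vd = 288/119 ≈ 2.420 mcg/mL.
Before the 6th dose, 5 doses have been given. Superposition: Cmin = C₀·(f + f² + … + f^5).
≈ 2.420 × (0.5706 + 0.3256 + 0.1858 + 0.1060 + 0.0605) ≈ 2.420 × 1.2485 ≈ 3.021 mcg/mL.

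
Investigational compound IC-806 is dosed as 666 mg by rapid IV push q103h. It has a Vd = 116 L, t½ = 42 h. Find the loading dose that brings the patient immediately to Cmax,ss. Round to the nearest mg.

f = (1/2)^(103/42) ≈ 0.182709; accumulation ratio R = 1/(1−f) ≈ 1.22355.
Loading dose to hit Cmax,ss on first dose: D_load = D_maint·R ≈ 666 × 1.22355 ≈ 814.88 mg.

815 mg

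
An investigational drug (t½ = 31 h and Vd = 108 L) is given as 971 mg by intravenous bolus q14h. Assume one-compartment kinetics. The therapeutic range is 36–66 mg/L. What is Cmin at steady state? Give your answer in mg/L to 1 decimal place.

24.5 mg/L

τ/t½ = 14/31 ≈ 0.45161, so fraction remaining f = (1/2)^(14/31) ≈ 0.7312.
At steady state, accumulation factor R = 1/(1 − e^(−kτ)) ≈ 3.7202.
Each bolus raises the concentration by D/Vd = 971/108 ≈ 8.991 mg/L.
Cmax,ss = C₀/(1 − f) ≈ 8.991/0.2688 ≈ 33.449 mg/L.
Steady-state trough Cmin,ss = Cmax,ss·f ≈ 33.449 × 0.7312 ≈ 24.458 mg/L.
Trough 24.5 mg/L vs MEC 36 mg/L: subtherapeutic.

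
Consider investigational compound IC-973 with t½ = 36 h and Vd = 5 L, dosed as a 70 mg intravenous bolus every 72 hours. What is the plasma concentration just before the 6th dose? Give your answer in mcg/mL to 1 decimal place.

f = (1/2)^(τ/t½) = (1/2)^(72/36) ≈ 0.2500.
C₀ = D/Vd = 70/5 ≈ 14.000 mcg/mL.
Before the 6th dose, 5 doses have been given. Superposition: Cmin = C₀·(f + f² + … + f^5).
≈ 14.000 × (0.2500 + 0.0625 + 0.0156 + 0.0039 + 0.0010) ≈ 14.000 × 0.3330 ≈ 4.662 mcg/mL.

4.7 mcg/mL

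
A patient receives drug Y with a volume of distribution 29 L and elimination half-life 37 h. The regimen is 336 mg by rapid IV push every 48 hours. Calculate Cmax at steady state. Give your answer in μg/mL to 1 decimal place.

k = ln2/t½ = ln2/37 ≈ 0.018734 h⁻¹; fraction remaining f = e^(−kτ) = e^(−0.018734×48) ≈ 0.4069.
At steady state, accumulation factor R = 1/(1 − e^(−kτ)) ≈ 1.6861.
Single-dose peak C₀ = D/Vd = 336/29 ≈ 11.586 μg/mL.
Steady-state peak Cmax,ss = C₀·R ≈ 11.586 × 1.6861 ≈ 19.535 μg/mL.

19.5 μg/mL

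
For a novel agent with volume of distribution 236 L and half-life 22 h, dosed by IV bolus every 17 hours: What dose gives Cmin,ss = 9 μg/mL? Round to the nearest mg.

1505 mg

τ/t½ = 17/22 ≈ 0.77273, so f = (1/2)^(17/22) ≈ 0.585310.
Cmin,ss = (D/Vd)·f/(1−f), so D = Cmin,ss·Vd·(1−f)/f.
D = 9 × 236 × (1−f)/f ≈ 9 × 236 × 0.70850 ≈ 1504.85 mg.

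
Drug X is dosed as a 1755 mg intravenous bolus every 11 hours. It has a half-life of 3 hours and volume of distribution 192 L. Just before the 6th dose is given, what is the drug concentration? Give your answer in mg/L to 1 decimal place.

f = (1/2)^(τ/t½) = (1/2)^(11/3) ≈ 0.0787.
C₀ = D/Vd = 1755/192 ≈ 9.141 mg/L.
Before the 6th dose, 5 doses have been given. Superposition: Cmin = C₀·(f + f² + … + f^5).
≈ 9.141 × (0.0787 + 0.0062 + 0.0005 + 0.0000 + 0.0000) ≈ 9.141 × 0.0854 ≈ 0.781 mg/L.

0.8 mg/L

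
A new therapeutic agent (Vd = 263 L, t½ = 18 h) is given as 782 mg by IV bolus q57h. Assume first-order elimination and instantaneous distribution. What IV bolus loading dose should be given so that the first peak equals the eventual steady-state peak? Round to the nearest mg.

f = (1/2)^(57/18) ≈ 0.111362; accumulation ratio R = 1/(1−f) ≈ 1.12532.
Loading dose to hit Cmax,ss on first dose: D_load = D_maint·R ≈ 782 × 1.12532 ≈ 880.00 mg.

880 mg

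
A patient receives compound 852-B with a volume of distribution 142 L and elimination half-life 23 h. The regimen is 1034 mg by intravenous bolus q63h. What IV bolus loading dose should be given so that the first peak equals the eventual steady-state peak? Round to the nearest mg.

1216 mg

f = (1/2)^(63/23) ≈ 0.149775; accumulation ratio R = 1/(1−f) ≈ 1.17616.
Loading dose to hit Cmax,ss on first dose: D_load = D_maint·R ≈ 1034 × 1.17616 ≈ 1216.15 mg.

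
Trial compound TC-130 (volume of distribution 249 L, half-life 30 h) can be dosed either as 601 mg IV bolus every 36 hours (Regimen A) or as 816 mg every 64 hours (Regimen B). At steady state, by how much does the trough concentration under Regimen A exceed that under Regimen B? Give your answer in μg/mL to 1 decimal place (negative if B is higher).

0.9 μg/mL

Regimen A: f = (1/2)^(36/30) ≈ 0.4353; Cmin,ss = (601/249)·f/(1−f) ≈ 1.861 μg/mL.
Regimen B: f = (1/2)^(64/30) ≈ 0.2279; Cmin,ss = (816/249)·f/(1−f) ≈ 0.967 μg/mL.
Difference ≈ 1.861 − 0.967 ≈ 0.894 μg/mL.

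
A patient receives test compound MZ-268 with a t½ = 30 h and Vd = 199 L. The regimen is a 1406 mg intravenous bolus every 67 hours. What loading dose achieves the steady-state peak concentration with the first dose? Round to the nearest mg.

1786 mg

f = (1/2)^(67/30) ≈ 0.212667; accumulation ratio R = 1/(1−f) ≈ 1.27011.
Loading dose to hit Cmax,ss on first dose: D_load = D_maint·R ≈ 1406 × 1.27011 ≈ 1785.77 mg.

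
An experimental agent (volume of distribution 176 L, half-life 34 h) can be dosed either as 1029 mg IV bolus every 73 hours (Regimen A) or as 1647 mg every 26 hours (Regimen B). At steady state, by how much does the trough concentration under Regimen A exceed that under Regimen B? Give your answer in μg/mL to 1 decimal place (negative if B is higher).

-11.7 μg/mL

Regimen A: f = (1/2)^(73/34) ≈ 0.2258; Cmin,ss = (1029/176)·f/(1−f) ≈ 1.705 μg/mL.
Regimen B: f = (1/2)^(26/34) ≈ 0.5886; Cmin,ss = (1647/176)·f/(1−f) ≈ 13.389 μg/mL.
Difference ≈ 1.705 − 13.389 ≈ -11.684 μg/mL.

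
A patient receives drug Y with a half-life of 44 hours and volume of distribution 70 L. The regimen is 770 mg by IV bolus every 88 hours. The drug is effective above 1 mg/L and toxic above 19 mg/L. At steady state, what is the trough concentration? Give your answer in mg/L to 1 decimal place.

3.7 mg/L

τ = 88 h = 2 half-lives, so f = (1/2)^2 = 0.25.
At steady state, R = 1/(1 − 0.25) = 4/3.
Single-dose peak C₀ = D/Vd = 770/70 = 11 mg/L.
Steady-state peak Cmax,ss = C₀·R = 11 × 4/3 ≈ 14.667 mg/L.
Steady-state trough Cmin,ss = Cmax,ss·f ≈ 14.667 × 0.25 ≈ 3.667 mg/L.
Trough 3.7 mg/L vs MEC 1 mg/L: adequate.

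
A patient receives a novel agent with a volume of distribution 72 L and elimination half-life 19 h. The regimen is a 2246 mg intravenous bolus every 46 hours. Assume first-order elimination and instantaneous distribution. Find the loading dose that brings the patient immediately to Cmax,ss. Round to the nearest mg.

2762 mg

f = (1/2)^(46/19) ≈ 0.186720; accumulation ratio R = 1/(1−f) ≈ 1.22959.
Loading dose to hit Cmax,ss on first dose: D_load = D_maint·R ≈ 2246 × 1.22959 ≈ 2761.66 mg.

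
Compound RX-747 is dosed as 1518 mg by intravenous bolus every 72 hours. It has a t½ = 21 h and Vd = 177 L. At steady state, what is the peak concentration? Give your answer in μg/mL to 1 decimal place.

9.5 μg/mL

k = ln2/t½ = ln2/21 ≈ 0.033007 h⁻¹; fraction remaining f = e^(−kτ) = e^(−0.033007×72) ≈ 0.0929.
At steady state, accumulation factor R = 1/(1 − e^(−kτ)) ≈ 1.1024.
Each bolus raises the concentration by D/Vd = 1518/177 ≈ 8.576 μg/mL.
Cmax,ss = C₀/(1 − f) ≈ 8.576/0.9071 ≈ 9.454 μg/mL.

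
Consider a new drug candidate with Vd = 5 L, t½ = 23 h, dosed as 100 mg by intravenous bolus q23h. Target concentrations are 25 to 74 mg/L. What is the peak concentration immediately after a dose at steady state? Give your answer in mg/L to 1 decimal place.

40.0 mg/L

The dosing interval is 1 half-life, so f = 2^(−1) = 0.5.
Accumulation ratio R = 1/(1 − f) = 1/0.5 = 2/1.
Single-dose peak C₀ = D/Vd = 100/5 = 20 mg/L.
Steady-state peak Cmax,ss = C₀·R = 20 × 2/1 ≈ 40.000 mg/L.
Peak 40.0 mg/L vs MTC 74 mg/L: below toxic threshold.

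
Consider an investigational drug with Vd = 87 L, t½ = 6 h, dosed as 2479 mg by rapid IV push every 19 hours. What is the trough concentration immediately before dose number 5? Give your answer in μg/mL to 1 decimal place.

f = (1/2)^(τ/t½) = (1/2)^(19/6) ≈ 0.1114.
C₀ = D/Vd = 2479/87 ≈ 28.494 μg/mL.
Before the 5th dose, 4 doses have been given. Superposition: Cmin = C₀·(f + f² + … + f^4).
≈ 28.494 × (0.1114 + 0.0124 + 0.0014 + 0.0002) ≈ 28.494 × 0.1254 ≈ 3.573 μg/mL.

3.6 μg/mL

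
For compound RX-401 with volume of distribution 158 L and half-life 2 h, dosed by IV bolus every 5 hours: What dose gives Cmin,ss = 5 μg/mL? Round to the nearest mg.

3679 mg

τ/t½ = 5/2 ≈ 2.5, so f = (1/2)^(5/2) ≈ 0.176777.
Cmin,ss = (D/Vd)·f/(1−f), so D = Cmin,ss·Vd·(1−f)/f.
D = 5 × 158 × (1−f)/f ≈ 5 × 158 × 4.65684 ≈ 3678.90 mg.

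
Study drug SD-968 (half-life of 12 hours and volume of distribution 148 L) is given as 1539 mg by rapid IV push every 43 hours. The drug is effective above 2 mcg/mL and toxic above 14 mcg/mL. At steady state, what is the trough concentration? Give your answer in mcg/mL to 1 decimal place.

0.9 mcg/mL

τ/t½ = 43/12 ≈ 3.5833, so fraction remaining f = (1/2)^(43/12) ≈ 0.0834.
Accumulation ratio R = 1/(1 − f) ≈ 1/0.9166 ≈ 1.0910.
Each bolus raises the concentration by D/Vd = 1539/148 ≈ 10.399 mcg/mL.
Cmax,ss = C₀/(1 − f) ≈ 10.399/0.9166 ≈ 11.345 mcg/mL.
Steady-state trough Cmin,ss = Cmax,ss·f ≈ 11.345 × 0.0834 ≈ 0.946 mcg/mL.
Trough 0.9 mcg/mL vs MEC 2 mcg/mL: subtherapeutic.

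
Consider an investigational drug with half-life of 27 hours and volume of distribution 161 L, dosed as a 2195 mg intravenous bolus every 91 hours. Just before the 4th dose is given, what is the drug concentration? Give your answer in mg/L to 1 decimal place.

1.5 mg/L

f = (1/2)^(τ/t½) = (1/2)^(91/27) ≈ 0.0967.
C₀ = D/Vd = 2195/161 ≈ 13.634 mg/L.
Before the 4th dose, 3 doses have been given. Superposition: Cmin = C₀·(f + f² + … + f^3).
≈ 13.634 × (0.0967 + 0.0094 + 0.0009) ≈ 13.634 × 0.1070 ≈ 1.459 mg/L.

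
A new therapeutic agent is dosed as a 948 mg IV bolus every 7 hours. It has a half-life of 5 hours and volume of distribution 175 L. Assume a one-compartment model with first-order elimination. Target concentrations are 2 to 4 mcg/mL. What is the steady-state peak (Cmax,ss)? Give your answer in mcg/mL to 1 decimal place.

τ/t½ = 7/5 ≈ 1.4, so fraction remaining f = (1/2)^(7/5) ≈ 0.3789.
At steady state, accumulation factor R = 1/(1 − e^(−kτ)) ≈ 1.6100.
Each bolus raises the concentration by D/Vd = 948/175 ≈ 5.417 mcg/mL.
Steady-state peak Cmax,ss = C₀·R ≈ 5.417 × 1.6100 ≈ 8.721 mcg/mL.
Peak 8.7 mcg/mL vs MTC 4 mcg/mL: exceeds toxic threshold.

8.7 mcg/mL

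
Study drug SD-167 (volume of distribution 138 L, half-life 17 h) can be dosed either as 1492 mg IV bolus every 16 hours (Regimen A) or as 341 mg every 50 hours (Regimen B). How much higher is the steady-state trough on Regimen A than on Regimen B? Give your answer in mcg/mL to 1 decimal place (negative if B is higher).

Regimen A: f = (1/2)^(16/17) ≈ 0.5208; Cmin,ss = (1492/138)·f/(1−f) ≈ 11.750 mcg/mL.
Regimen B: f = (1/2)^(50/17) ≈ 0.1302; Cmin,ss = (341/138)·f/(1−f) ≈ 0.370 mcg/mL.
Difference ≈ 11.750 − 0.370 ≈ 11.380 mcg/mL.

11.4 mcg/mL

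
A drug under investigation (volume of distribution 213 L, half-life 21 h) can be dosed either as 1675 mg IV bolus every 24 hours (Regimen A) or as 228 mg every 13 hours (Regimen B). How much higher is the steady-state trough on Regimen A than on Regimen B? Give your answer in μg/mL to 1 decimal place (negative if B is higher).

Regimen A: f = (1/2)^(24/21) ≈ 0.4529; Cmin,ss = (1675/213)·f/(1−f) ≈ 6.510 μg/mL.
Regimen B: f = (1/2)^(13/21) ≈ 0.6511; Cmin,ss = (228/213)·f/(1−f) ≈ 1.998 μg/mL.
Difference ≈ 6.510 − 1.998 ≈ 4.512 μg/mL.

4.5 μg/mL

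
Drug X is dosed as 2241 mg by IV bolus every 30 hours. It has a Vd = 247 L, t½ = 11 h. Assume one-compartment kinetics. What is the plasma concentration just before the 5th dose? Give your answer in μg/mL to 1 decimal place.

1.6 μg/mL

f = (1/2)^(τ/t½) = (1/2)^(30/11) ≈ 0.1510.
C₀ = D/Vd = 2241/247 ≈ 9.073 μg/mL.
Before the 5th dose, 4 doses have been given. Superposition: Cmin = C₀·(f + f² + … + f^4).
≈ 9.073 × (0.1510 + 0.0228 + 0.0034 + 0.0005) ≈ 9.073 × 0.1777 ≈ 1.612 μg/mL.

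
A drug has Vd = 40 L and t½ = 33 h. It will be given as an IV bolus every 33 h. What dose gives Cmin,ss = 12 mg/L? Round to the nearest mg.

τ/t½ = 33/33 ≈ 1, so f = (1/2)^(33/33) ≈ 0.500000.
Cmin,ss = (D/Vd)·f/(1−f), so D = Cmin,ss·Vd·(1−f)/f.
D = 12 × 40 × (1−f)/f ≈ 12 × 40 × 1.00000 ≈ 480.00 mg.

480 mg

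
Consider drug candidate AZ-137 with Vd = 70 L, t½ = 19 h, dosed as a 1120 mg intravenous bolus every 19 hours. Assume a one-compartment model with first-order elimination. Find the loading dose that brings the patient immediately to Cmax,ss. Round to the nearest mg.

f = (1/2)^(19/19) ≈ 0.500000; accumulation ratio R = 1/(1−f) ≈ 2.00000.
Loading dose to hit Cmax,ss on first dose: D_load = D_maint·R ≈ 1120 × 2.00000 ≈ 2240.00 mg.

2240 mg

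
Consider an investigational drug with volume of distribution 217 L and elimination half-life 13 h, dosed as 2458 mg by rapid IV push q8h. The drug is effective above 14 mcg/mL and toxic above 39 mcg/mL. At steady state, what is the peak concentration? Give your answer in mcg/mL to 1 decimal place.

Over one 8-h interval, 8/13 ≈ 0.61538 half-lives elapse, leaving f ≈ 0.6528 of each dose.
At steady state, accumulation factor R = 1/(1 − e^(−kτ)) ≈ 2.8802.
Each bolus raises the concentration by D/Vd = 2458/217 ≈ 11.327 mcg/mL.
Steady-state peak Cmax,ss = C₀·R ≈ 11.327 × 2.8802 ≈ 32.624 mcg/mL.
Peak 32.6 mcg/mL vs MTC 39 mcg/mL: below toxic threshold.

32.6 mcg/mL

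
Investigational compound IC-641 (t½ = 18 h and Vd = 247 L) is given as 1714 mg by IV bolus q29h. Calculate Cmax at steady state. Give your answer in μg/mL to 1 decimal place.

τ/t½ = 29/18 ≈ 1.6111, so fraction remaining f = (1/2)^(29/18) ≈ 0.3273.
Accumulation ratio R = 1/(1 − f) ≈ 1/0.6727 ≈ 1.4865.
Single-dose peak C₀ = D/Vd = 1714/247 ≈ 6.939 μg/mL.
Cmax,ss = C₀/(1 − f) ≈ 6.939/0.6727 ≈ 10.315 μg/mL.

10.3 μg/mL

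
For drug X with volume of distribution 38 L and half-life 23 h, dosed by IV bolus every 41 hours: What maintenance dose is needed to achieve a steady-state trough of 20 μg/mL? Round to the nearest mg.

τ/t½ = 41/23 ≈ 1.7826, so f = (1/2)^(41/23) ≈ 0.290657.
Cmin,ss = (D/Vd)·f/(1−f), so D = Cmin,ss·Vd·(1−f)/f.
D = 20 × 38 × (1−f)/f ≈ 20 × 38 × 2.44048 ≈ 1854.76 mg.

1855 mg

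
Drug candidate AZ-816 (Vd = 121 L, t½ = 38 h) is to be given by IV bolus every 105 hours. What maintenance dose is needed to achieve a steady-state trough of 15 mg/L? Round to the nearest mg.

τ/t½ = 105/38 ≈ 2.7632, so f = (1/2)^(105/38) ≈ 0.147301.
Cmin,ss = (D/Vd)·f/(1−f), so D = Cmin,ss·Vd·(1−f)/f.
D = 15 × 121 × (1−f)/f ≈ 15 × 121 × 5.78882 ≈ 10506.71 mg.

10507 mg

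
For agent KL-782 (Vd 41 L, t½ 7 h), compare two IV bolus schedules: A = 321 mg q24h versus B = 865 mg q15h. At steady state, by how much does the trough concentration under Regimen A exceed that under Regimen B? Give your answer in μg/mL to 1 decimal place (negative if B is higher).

-5.4 μg/mL

Regimen A: f = (1/2)^(24/7) ≈ 0.0929; Cmin,ss = (321/41)·f/(1−f) ≈ 0.802 μg/mL.
Regimen B: f = (1/2)^(15/7) ≈ 0.2264; Cmin,ss = (865/41)·f/(1−f) ≈ 6.174 μg/mL.
Difference ≈ 0.802 − 6.174 ≈ -5.372 μg/mL.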